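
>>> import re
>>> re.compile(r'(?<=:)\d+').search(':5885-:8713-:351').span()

Lookahead/lookbehind check context without consuming it, so the matched span excludes the asserted characters.
`search` walks the string left to right and returns the first match it finds.
The match spans [1:5] → '5885'.

(1, 5)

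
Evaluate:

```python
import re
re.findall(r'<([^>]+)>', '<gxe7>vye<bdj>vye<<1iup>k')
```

['gxe7', 'bdj', '<1iup']

`findall` collects group 1 from each match (3 total).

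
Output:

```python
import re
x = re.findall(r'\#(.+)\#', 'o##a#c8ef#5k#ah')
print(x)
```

Walking the string: at [1:13] match '##a#c8ef#5k#', group 1 = '#a#c8ef#5k'.
Because there's exactly one group, `findall` drops the full match and keeps group 1 from the one hit.

['#a#c8ef#5k']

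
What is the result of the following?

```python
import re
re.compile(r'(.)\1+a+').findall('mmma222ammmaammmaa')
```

['m', '2', 'm', 'm']

The backreference `\1` re-matches whatever the first group consumed, character for character.
Matches: at [0:4] match 'mmma', group 1 = 'm'; at [4:8] match '222a', group 1 = '2'; at [8:13] match 'mmmaa', group 1 = 'm'; at [13:18] match 'mmmaa', group 1 = 'm'.
One capturing group, so `findall` returns just the captured substring from each match — 4 in all.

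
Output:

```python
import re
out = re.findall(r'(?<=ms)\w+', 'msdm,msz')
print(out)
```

['dm', 'z']

The lookaround is zero-width — it requires the adjacent text to match without consuming it, so the asserted text isn't part of the match.
`findall` yields the raw match text (2 of them) because the pattern has no groups.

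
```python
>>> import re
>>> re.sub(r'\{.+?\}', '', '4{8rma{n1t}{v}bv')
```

Matches: at [1:11] → '{8rma{n1t}'; at [11:14] → '{v}'.
Every occurrence is swapped for ''.

'4bv'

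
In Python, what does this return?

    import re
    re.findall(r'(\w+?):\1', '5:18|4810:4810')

After group 1 captures some text, `\1` only succeeds where that same text appears again.
Walking the string: at [5:14] match '4810:4810', group 1 = '4810'.
With a single group, `findall` returns only what that group captured — 1 item.

['4810']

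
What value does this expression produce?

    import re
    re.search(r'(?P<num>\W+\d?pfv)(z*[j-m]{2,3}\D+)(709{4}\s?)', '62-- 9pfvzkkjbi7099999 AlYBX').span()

The pattern matches one or more of a non-word character, then optionally a digit, then the literal 'pfv' (captured as 'num'); then zero or more of a literal 'z', then 2 to 3 of a character in [j-m], then one or more of a non-digit (captured); then the literal '70', then exactly 4 of a literal '9', then optionally whitespace (captured).
Unlike `match`, `search` isn't anchored — it looks for the pattern anywhere in the string.
The match spans [2:21] → '-- 9pfvzkkjbi709999'.
Captured: group 1 = '-- 9pfv', group 2 = 'zkkjbi', group 3 = '709999'.

(2, 21)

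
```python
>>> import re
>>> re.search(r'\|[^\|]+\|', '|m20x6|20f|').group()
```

`re.search` tries every starting position until one works.
The match spans [0:7] → '|m20x6|'.

'|m20x6|'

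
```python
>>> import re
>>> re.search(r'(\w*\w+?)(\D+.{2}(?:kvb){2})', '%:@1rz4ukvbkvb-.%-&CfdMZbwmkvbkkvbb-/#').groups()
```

('1r', 'z4ukvbkvb')

This matches zero or more of a word character, then one or more of a word character (lazy) (captured); then one or more of a non-digit, then exactly 2 of any character, then the literal 'kvb' repeated 2 times (captured).
Unlike `match`, `search` isn't anchored — it looks for the pattern anywhere in the string.
The match spans [3:14] → '1rz4ukvbkvb'.
Captured: group 1 = '1r', group 2 = 'z4ukvbkvb'.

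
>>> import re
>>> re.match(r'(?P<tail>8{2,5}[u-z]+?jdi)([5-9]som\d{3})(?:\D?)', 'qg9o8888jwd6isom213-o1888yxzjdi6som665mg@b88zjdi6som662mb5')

None

With `match`, the pattern is implicitly anchored at the beginning.
Here the string doesn't start with a match, so the call returns None.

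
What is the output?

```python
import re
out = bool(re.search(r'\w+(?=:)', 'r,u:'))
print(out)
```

True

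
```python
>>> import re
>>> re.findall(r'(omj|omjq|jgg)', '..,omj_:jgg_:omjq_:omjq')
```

Alternation tries branches left to right and keeps the first one that lets the overall match succeed at that position.
Scanning left to right: at [3:6] match 'omj', group 1 = 'omj'; at [8:11] match 'jgg', group 1 = 'jgg'; at [13:16] match 'omj', group 1 = 'omj'; at [19:22] match 'omj', group 1 = 'omj'.
`findall` collects group 1 from each match (4 total).

['omj', 'jgg', 'omj', 'omj']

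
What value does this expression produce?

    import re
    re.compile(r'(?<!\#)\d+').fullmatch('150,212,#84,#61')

None

A negative assertion filters positions out without eating any characters.
`re.fullmatch` is like wrapping the pattern in `^…$` (in single-line mode).
Here the pattern can't cover the whole string, so the call returns None.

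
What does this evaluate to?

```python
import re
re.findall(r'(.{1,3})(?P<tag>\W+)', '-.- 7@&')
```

[('-.-', ' '), ('7@', '&')]

Pattern: 1 to 3 of any character (captured); then one or more of a non-word character (captured as 'tag').
Scanning left to right: at [0:4] match '-.- ', groups = ('-.-', ' '); at [4:7] match '7@&', groups = ('7@', '&').
`findall` packs the 2 group values into a tuple for every match.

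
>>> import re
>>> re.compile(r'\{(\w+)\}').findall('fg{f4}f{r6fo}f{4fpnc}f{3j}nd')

Scanning left to right: at [2:6] match '{f4}', group 1 = 'f4'; at [7:13] match '{r6fo}', group 1 = 'r6fo'; at [14:21] match '{4fpnc}', group 1 = '4fpnc'; at [22:26] match '{3j}', group 1 = '3j'.
`findall` collects group 1 from each match (4 total).

['f4', 'r6fo', '4fpnc', '3j']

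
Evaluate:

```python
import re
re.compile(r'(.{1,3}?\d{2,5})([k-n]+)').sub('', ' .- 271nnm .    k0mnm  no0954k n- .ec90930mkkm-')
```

This matches 1 to 3 of any character (lazy), then 2 to 5 of a digit (captured); then one or more of a character in [k-n] (captured).
Matches: at [1:10] → '.- 271nnm'; at [22:30] → ' no0954k'; at [34:46] → '.ec90930mkkm'.
Every occurrence is swapped for ''.

'  .    k0mnm  n- -'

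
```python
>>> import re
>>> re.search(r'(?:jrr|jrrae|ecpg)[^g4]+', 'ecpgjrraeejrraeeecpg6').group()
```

'ecpgjrraeejrraeeecp'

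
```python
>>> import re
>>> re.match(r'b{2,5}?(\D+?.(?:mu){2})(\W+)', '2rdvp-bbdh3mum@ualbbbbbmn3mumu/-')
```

None

This matches 2 to 5 of a literal 'b' (lazy); then one or more of a non-digit (lazy), then any character, then the literal 'mu' repeated 2 times (captured); then one or more of a non-word character (captured).
`re.match` only tries the pattern at the start of the string.
Here the pattern fails at index 0, so the call returns None.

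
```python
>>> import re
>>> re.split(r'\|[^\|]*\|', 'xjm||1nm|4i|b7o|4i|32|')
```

The string is cut at each match, leaving 4 pieces.

['xjm', '1nm', 'b7o', '32|']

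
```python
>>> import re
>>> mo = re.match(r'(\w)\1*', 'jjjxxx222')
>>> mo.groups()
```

('j',)

The match spans [0:3] → 'jjj'.
Captured: group 1 = 'j'.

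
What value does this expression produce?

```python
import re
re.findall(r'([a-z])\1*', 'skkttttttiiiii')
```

A backreference is literal: `\1` must see the identical characters the first group matched.
Walking the string: at [0:1] match 's', group 1 = 's'; at [1:3] match 'kk', group 1 = 'k'; at [3:9] match 'tttttt', group 1 = 't'; at [9:14] match 'iiiii', group 1 = 'i'.
With a single group, `findall` returns only what that group captured — 4 items.

['s', 'k', 't', 'i']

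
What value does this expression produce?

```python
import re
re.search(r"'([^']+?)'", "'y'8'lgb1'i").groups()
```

('y',)

`search` walks the string left to right and returns the first match it finds.
The match spans [0:3] → "'y'".
Captured: group 1 = 'y'.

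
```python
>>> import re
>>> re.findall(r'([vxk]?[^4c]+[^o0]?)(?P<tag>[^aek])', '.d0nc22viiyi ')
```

This matches optionally one of [vxk], then one or more of any character except [4c], then optionally any character except [o0] (captured); then any character except [aek] (captured as 'tag').
Matches: at [0:6] match '.d0nc2', groups = ('.d0nc', '2'); at [6:13] match '2viiyi ', groups = ('2viiyi', ' ').
`findall` packs the 2 group values into a tuple for every match.

[('.d0nc', '2'), ('2viiyi', ' ')]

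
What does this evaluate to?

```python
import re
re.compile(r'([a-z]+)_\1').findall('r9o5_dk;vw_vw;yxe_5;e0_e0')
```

['vw']

A backreference is literal: `\1` must see the identical characters the first group matched.
With a single group, `findall` returns only what that group captured — 1 item.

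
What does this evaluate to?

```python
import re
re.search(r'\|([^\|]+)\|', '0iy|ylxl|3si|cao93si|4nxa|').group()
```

'|ylxl|'

The match spans [3:9] → '|ylxl|'.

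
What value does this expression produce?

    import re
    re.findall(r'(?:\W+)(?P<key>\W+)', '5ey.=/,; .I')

['.']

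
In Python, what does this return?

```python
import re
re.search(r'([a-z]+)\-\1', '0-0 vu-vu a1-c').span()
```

(4, 9)

The backreference `\1` re-matches whatever the first group consumed, character for character.
`re.search` scans for the first position where the pattern succeeds.
The match spans [4:9] → 'vu-vu'.
Captured: group 1 = 'vu'.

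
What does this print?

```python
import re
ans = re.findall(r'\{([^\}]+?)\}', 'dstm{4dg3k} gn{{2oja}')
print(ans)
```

['4dg3k', '{2oja']

Scanning left to right: at [4:11] match '{4dg3k}', group 1 = '4dg3k'; at [14:21] match '{{2oja}', group 1 = '{2oja'.
One capturing group, so `findall` returns just the captured substring from each match — 2 in all.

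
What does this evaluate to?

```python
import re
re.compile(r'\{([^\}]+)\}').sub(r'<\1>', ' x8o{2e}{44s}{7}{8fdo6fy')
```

' x8o<2e><44s><7>{8fdo6fy'

Matches: at [4:8] → '{2e}'; at [8:13] → '{44s}'; at [13:16] → '{7}'.
Each match is replaced using the text its own group 1 captured.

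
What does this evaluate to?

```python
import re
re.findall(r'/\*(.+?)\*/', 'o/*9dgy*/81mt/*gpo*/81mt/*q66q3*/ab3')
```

['9dgy', 'gpo', 'q66q3']

Because there's exactly one group, `findall` drops the full match and keeps group 1 from each hit.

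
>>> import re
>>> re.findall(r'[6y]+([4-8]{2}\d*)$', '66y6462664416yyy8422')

This matches one or more of one of [6y]; then exactly 2 of a character in [4-8], then zero or more of a digit (captured); then anchored at the end.
Matches: at [12:20] match '6yyy8422', group 1 = '8422'.
`findall` collects group 1 from the one match (1 total).

['8422']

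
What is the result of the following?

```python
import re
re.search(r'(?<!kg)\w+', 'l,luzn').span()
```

Because the assertion is negative and zero-width, positions next to the forbidden text are skipped.
`search` walks the string left to right and returns the first match it finds.
The match spans [0:1] → 'l'.

(0, 1)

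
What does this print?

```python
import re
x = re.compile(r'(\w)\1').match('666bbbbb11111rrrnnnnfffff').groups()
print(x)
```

The match spans [0:2] → '66'.
Captured: group 1 = '6'.

('6',)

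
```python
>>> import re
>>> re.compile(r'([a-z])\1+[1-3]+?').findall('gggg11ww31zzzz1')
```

After group 1 captures some text, `\1` only succeeds where that same text appears again.
Scanning left to right: at [0:5] match 'gggg1', group 1 = 'g'; at [6:9] match 'ww3', group 1 = 'w'; at [10:15] match 'zzzz1', group 1 = 'z'.
One capturing group, so `findall` returns just the captured substring from each match — 3 in all.

['g', 'w', 'z']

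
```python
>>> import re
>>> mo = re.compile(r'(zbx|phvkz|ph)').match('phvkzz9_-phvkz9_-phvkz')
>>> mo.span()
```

(0, 5)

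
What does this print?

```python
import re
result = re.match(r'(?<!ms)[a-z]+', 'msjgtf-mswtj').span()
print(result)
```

(0, 6)

`(?!…)`/`(?<!…)` only lets a position through if the neighbouring text does NOT match; no characters are consumed.
`re.match` won't scan ahead — the pattern has to work from the very first character.
The match spans [0:6] → 'msjgtf'.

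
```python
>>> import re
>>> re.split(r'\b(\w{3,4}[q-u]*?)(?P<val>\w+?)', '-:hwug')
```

['-:', 'hwu', 'g', '']

This matches a word boundary (`\b`, zero-width); then 3 to 4 of a word character, then zero or more of a character in [q-u] (lazy) (captured); then one or more of a word character (lazy) (captured as 'val').
Because the pattern has a capturing group, `split` also inserts each captured text between the pieces.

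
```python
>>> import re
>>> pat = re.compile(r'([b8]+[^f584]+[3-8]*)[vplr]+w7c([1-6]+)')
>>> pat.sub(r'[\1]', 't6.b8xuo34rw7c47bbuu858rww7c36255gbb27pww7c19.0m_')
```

Pattern: one or more of one of [b8], then one or more of any character except [f584], then zero or more of a character in [3-8] (captured); then one or more of one of [vplr], then the literal 'w7c'; then one or more of a character in [1-6] (captured).
Matches: at [3:15] → 'b8xuo34rw7c4'.
`\1` in the replacement pulls in group 1's text for each match.

't6.[b8xuo34]7bbuu858rww7c36255gbb27pww7c19.0m_'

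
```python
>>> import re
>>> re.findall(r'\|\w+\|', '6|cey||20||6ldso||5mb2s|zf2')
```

['|cey|', '|20|', '|6ldso|', '|5mb2s|']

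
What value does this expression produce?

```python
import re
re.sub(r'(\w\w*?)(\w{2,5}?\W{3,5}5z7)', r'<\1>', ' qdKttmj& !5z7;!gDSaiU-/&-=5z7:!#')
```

' <qd>;!<g>:!#'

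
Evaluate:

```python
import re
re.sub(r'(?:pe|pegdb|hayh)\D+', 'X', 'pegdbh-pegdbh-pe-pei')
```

Each match is replaced by 'X'.

'X'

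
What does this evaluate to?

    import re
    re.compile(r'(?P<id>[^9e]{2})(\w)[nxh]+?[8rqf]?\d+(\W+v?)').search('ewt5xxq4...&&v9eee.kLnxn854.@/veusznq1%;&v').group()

'wt5xxq4...&&v'

Pattern: exactly 2 of any character except [9e] (captured as 'id'); then a word character (captured); then one or more of one of [nxh] (lazy), then optionally one of [8rqf], then one or more of a digit; then one or more of a non-word character, then optionally a literal 'v' (captured).
The match spans [1:14] → 'wt5xxq4...&&v'.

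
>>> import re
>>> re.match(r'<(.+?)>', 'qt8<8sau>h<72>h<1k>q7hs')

None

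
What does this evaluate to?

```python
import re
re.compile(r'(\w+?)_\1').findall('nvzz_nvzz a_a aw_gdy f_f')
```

['nvzz', 'a', 'f']

The backreference `\1` re-matches whatever the first group consumed, character for character.
Matches: at [0:9] match 'nvzz_nvzz', group 1 = 'nvzz'; at [10:13] match 'a_a', group 1 = 'a'; at [21:24] match 'f_f', group 1 = 'f'.
`findall` collects group 1 from each match (3 total).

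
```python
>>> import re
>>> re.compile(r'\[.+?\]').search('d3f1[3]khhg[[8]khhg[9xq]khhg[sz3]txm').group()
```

A `+?`/`*?`/`{m,n}?` starts at its minimum and grows only as far as needed for what follows to match.
`re.search` tries every starting position until one works.
The match spans [4:7] → '[3]'.

'[3]'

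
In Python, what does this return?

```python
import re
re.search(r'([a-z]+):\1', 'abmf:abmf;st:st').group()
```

'abmf:abmf'

The backreference `\1` re-matches whatever the first group consumed, character for character.
`re.search` tries every starting position until one works.
The match spans [0:9] → 'abmf:abmf'.
Captured: group 1 = 'abmf'.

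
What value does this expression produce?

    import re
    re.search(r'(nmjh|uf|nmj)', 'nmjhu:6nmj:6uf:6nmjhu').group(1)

'nmjh'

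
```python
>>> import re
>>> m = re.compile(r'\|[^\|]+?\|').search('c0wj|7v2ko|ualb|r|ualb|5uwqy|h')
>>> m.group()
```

`re.search` scans for the first position where the pattern succeeds.
The match spans [4:11] → '|7v2ko|'.

'|7v2ko|'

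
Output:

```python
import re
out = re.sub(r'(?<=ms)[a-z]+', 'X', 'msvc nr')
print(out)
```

The `(?=…)`/`(?<=…)` assertion just peeks at neighbouring text; it doesn't advance the match position.
`sub` substitutes 'X' at each match site.

msX nr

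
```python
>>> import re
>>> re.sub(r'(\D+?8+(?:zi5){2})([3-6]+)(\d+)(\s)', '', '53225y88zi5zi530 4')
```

This matches one or more of a non-digit (lazy), then one or more of the literal '8', then the literal 'zi5' repeated 2 times (captured); then one or more of a character in [3-6] (captured); then one or more of a digit (captured); then whitespace (captured).
Matches: at [5:17] → 'y88zi5zi530 '.
Each match is replaced by ''.

'532254'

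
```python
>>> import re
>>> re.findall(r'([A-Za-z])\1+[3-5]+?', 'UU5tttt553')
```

['U', 't']

A backreference is literal: `\1` must see the identical characters the first group matched.
Walking the string: at [0:3] match 'UU5', group 1 = 'U'; at [3:8] match 'tttt5', group 1 = 't'.
`findall` collects group 1 from each match (2 total).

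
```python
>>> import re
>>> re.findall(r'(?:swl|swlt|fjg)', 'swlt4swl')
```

['swl', 'swl']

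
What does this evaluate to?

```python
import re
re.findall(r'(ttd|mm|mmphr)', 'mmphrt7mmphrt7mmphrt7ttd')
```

['mm', 'mm', 'mm', 'ttd']

The regex engine tests alternatives in the order written; an earlier branch that matches wins even if a later one would match more.
Walking the string: at [0:2] match 'mm', group 1 = 'mm'; at [7:9] match 'mm', group 1 = 'mm'; at [14:16] match 'mm', group 1 = 'mm'; at [21:24] match 'ttd', group 1 = 'ttd'.
One capturing group, so `findall` returns just the captured substring from each match — 4 in all.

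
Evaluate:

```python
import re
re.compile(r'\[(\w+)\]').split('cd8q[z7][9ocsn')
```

Matches to split on: at [4:8] → '[z7]'.
Because the pattern has a capturing group, `split` also inserts each captured text between the pieces.

['cd8q', 'z7', '[9ocsn']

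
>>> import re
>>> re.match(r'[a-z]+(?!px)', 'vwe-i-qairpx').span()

(0, 3)

The negative lookahead/lookbehind blocks any match where the forbidden context is present.
`match` is anchored at position 0; if the pattern doesn't fit there, it returns None.
The match spans [0:3] → 'vwe'.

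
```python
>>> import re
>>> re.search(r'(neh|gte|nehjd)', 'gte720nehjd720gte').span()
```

(0, 3)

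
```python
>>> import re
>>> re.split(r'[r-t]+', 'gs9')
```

This matches one or more of a character in [r-t].
Splitting on the pattern gives 2 pieces.

['g', '9']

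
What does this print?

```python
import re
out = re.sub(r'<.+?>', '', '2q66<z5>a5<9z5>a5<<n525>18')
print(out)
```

2q66a5a518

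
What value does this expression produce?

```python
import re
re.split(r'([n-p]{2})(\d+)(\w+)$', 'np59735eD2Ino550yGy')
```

['', 'np', '59735', 'eD2Ino550yGy', '']

The pattern matches exactly 2 of a character in [n-p] (captured); then one or more of a digit (captured); then one or more of a word character (captured); then anchored at the end.
Matches to split on: at [0:19] → 'np59735eD2Ino550yGy'.
`re.split` interleaves the captured-group text with the surrounding fragments.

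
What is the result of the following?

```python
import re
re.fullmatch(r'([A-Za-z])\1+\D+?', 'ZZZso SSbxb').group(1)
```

'Z'

The backreference `\1` re-matches whatever the first group consumed, character for character.
`fullmatch` succeeds only if the pattern covers the string from start to end.
The match spans [0:11] → 'ZZZso SSbxb'.
Captured: group 1 = 'Z'.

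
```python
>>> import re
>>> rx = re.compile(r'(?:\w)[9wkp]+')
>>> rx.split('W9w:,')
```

Each match becomes a cut point; 2 segments remain.

['', ':,']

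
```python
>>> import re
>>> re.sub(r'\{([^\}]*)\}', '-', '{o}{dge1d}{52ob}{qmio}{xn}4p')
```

Matches: at [0:3] → '{o}'; at [3:10] → '{dge1d}'; at [10:16] → '{52ob}'; at [16:22] → '{qmio}'; at [22:26] → '{xn}'.
Each match is replaced by '-'.

'-----4p'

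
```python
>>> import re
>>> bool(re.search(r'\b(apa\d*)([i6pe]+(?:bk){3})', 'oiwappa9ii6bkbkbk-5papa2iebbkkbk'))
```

Here no position works, so the call returns None, and `bool(None)` is False.

False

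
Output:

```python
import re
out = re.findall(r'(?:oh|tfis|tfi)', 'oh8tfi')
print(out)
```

['oh', 'tfi']

Since nothing is captured, `findall` lists the 2 matched substrings directly.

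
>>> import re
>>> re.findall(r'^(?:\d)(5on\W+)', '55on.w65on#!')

['5on.']

The pattern matches anchored at the start of the string; then a digit (non-capturing group); then the literal '5on', then one or more of a non-word character (captured).
With a single group, `findall` returns only what that group captured — 1 item.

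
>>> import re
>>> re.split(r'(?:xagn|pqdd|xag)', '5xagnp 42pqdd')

Branches in `(...|...)` are attempted left-to-right; the first branch that allows the whole pattern to succeed is taken.
The string is cut at each match, leaving 3 pieces.

['5', 'p 42', '']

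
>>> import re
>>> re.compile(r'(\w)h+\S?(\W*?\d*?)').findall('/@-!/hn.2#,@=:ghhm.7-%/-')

The pattern matches a word character (captured); then one or more of a literal 'h', then optionally a non-whitespace character; then zero or more of a non-word character (lazy), then zero or more of a digit (lazy) (captured).
Scanning left to right: at [14:18] match 'ghhm', groups = ('g', '').
Multiple groups make `findall` return tuples — one 2-tuple for the one match.

[('g', '')]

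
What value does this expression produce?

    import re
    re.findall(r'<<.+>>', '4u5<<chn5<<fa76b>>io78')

`findall` yields the raw match text (1 of them) because the pattern has no groups.

['<<chn5<<fa76b>>']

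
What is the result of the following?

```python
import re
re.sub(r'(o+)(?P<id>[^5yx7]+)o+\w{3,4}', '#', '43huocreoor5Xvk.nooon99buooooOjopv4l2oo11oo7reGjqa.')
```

Every occurrence is swapped for '#'.

'43hu#k.n#jqa.'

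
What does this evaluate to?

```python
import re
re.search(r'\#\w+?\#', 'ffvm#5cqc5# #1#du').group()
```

'#5cqc5#'

The match spans [4:11] → '#5cqc5#'.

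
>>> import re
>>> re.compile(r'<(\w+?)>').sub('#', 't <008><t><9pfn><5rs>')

Matches: at [2:7] → '<008>'; at [7:10] → '<t>'; at [10:16] → '<9pfn>'; at [16:21] → '<5rs>'.
Every occurrence is swapped for '#'.

't ####'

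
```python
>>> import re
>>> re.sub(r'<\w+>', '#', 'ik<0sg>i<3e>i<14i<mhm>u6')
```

'ik#i#i<14i#u6'

Matches: at [2:7] → '<0sg>'; at [8:12] → '<3e>'; at [17:22] → '<mhm>'.
Every occurrence is swapped for '#'.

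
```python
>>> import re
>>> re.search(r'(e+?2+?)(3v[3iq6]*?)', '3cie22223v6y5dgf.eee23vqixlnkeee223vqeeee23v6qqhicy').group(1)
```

'e2222'

Pattern: one or more of a literal 'e' (lazy), then one or more of the literal '2' (lazy) (captured); then the literal '3v', then zero or more of one of [3iq6] (lazy) (captured).
With the lazy modifier that quantifier settles for the fewest repetitions that let the rest of the pattern succeed (the atoms after it are unaffected and can still be greedy).
Unlike `match`, `search` isn't anchored — it looks for the pattern anywhere in the string.
The match spans [3:10] → 'e22223v'.
Captured: group 1 = 'e2222', group 2 = '3v'.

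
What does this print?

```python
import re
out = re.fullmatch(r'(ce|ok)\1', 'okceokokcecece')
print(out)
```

For `fullmatch`, every character of the input must be accounted for by the pattern.
Here the string isn't matched end-to-end, so the call returns None.

None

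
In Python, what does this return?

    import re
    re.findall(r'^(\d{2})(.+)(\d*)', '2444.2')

[('24', '44.2', '')]

With 3 capturing groups, `findall` returns a 3-tuple per match.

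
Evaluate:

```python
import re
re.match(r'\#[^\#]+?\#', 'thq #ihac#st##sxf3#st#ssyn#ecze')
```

None

`re.match` only tries the pattern at the start of the string.
Here the string doesn't start with a match, so the call returns None.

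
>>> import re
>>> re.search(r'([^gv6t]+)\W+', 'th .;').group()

'h .;'

This matches one or more of any character except [gv6t] (captured); then one or more of a non-word character.
`re.search` scans for the first position where the pattern succeeds.
The match spans [1:5] → 'h .;'.
Captured: group 1 = 'h .'.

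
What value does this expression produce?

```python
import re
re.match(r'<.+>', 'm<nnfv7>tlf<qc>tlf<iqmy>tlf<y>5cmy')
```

None

`re.match` only tries the pattern at the start of the string.
Here position 0 doesn't satisfy it, so the call returns None.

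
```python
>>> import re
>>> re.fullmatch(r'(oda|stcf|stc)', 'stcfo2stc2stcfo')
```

None

`fullmatch` succeeds only if the pattern covers the string from start to end.
Here the pattern can't cover the whole string, so the call returns None.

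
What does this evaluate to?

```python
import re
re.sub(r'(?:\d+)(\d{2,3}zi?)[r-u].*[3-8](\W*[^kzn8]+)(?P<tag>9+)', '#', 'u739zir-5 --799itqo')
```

'u#itqo'

Pattern: one or more of a digit (non-capturing group); then 2 to 3 of a digit, then a literal 'z', then optionally the literal 'i' (captured); then a character in [r-u], then zero or more of any character, then a character in [3-8]; then zero or more of a non-word character, then one or more of any character except [kzn8] (captured); then one or more of a literal '9' (captured as 'tag').
Matches: at [1:15] → '739zir-5 --799'.
Each match is replaced by '#'.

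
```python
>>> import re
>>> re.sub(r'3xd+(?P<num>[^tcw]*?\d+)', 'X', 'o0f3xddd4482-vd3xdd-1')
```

'o0fX-vdX'

Pattern: the literal '3x', then one or more of a literal 'd'; then zero or more of any character except [tcw] (lazy), then one or more of a digit (captured as 'num').
`sub` substitutes 'X' at each match site.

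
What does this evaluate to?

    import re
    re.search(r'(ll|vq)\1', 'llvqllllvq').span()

The backreference `\1` re-matches whatever the first group consumed, character for character.
Unlike `match`, `search` isn't anchored — it looks for the pattern anywhere in the string.
The match spans [4:8] → 'llll'.
Captured: group 1 = 'll'.

(4, 8)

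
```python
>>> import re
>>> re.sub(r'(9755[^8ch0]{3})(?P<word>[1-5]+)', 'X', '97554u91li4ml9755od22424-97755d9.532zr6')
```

'Xli4mlX-97755d9.532zr6'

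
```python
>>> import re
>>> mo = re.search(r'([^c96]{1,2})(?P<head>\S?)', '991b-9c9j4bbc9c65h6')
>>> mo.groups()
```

('1b', '-')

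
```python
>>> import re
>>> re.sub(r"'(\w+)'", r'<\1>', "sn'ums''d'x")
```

'sn<ums><d>x'

Matches: at [2:7] → "'ums'"; at [7:10] → "'d'".
`\1` in the replacement pulls in group 1's text for each match.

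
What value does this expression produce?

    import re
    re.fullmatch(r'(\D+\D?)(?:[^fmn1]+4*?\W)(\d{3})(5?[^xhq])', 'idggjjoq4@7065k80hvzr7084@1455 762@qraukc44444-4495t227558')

The pattern matches one or more of a non-digit, then optionally a non-digit (captured); then one or more of any character except [fmn1], then zero or more of the literal '4' (lazy), then a non-word character (non-capturing group); then exactly 3 of a digit (captured); then optionally the literal '5', then any character except [xhq] (captured).
`re.fullmatch` requires the pattern to consume the entire string.
Here the string isn't matched end-to-end, so the call returns None.

None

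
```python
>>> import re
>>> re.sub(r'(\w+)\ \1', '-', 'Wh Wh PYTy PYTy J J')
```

'- - -'

After group 1 captures some text, `\1` only succeeds where that same text appears again.
Matches: at [0:5] → 'Wh Wh'; at [6:15] → 'PYTy PYTy'; at [16:19] → 'J J'.
`sub` substitutes '-' at each match site.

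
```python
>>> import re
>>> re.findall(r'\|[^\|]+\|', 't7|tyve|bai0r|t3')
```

['|tyve|']

Walking the string: at [2:8] → '|tyve|'.
With no groups in the pattern, `findall` gives back each whole match — 1 here.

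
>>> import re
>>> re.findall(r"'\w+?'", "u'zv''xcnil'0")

`findall` yields the raw match text (2 of them) because the pattern has no groups.

["'zv'", "'xcnil'"]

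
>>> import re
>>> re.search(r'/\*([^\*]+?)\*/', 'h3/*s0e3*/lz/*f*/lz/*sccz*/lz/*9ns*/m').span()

Unlike `match`, `search` isn't anchored — it looks for the pattern anywhere in the string.
The match spans [2:10] → '/*s0e3*/'.
Captured: group 1 = 's0e3'.

(2, 10)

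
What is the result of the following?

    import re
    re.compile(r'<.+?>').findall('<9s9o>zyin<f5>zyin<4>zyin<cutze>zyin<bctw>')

A non-greedy quantifier consumes as few characters as it can — just enough that the remainder of the pattern still matches from where it stops; whatever follows it matches normally.
Walking the string: at [0:6] → '<9s9o>'; at [10:14] → '<f5>'; at [18:21] → '<4>'; at [25:32] → '<cutze>'; at [36:42] → '<bctw>'.
Since nothing is captured, `findall` lists the 5 matched substrings directly.

['<9s9o>', '<f5>', '<4>', '<cutze>', '<bctw>']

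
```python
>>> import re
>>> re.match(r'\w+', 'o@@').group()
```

This matches one or more of a word character.
`re.match` only tries the pattern at the start of the string.
The match spans [0:1] → 'o'.

'o'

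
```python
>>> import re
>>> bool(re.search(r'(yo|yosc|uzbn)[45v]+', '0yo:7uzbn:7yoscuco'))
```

Here no position works, so the call returns None, and `bool(None)` is False.

False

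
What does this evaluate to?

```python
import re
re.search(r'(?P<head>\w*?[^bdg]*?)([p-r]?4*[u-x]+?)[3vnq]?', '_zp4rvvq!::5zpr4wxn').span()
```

(0, 7)

The match spans [0:7] → '_zp4rvv'.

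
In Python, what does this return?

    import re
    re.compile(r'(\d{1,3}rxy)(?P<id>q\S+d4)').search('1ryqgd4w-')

This matches 1 to 3 of a digit, then the literal 'rxy' (captured); then the literal 'q', then one or more of a non-whitespace character, then the literal 'd4' (captured as 'id').
Here the pattern never matches, so the call returns None.

None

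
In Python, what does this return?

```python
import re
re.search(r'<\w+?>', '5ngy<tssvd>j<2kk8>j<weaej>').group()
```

The match spans [4:11] → '<tssvd>'.

'<tssvd>'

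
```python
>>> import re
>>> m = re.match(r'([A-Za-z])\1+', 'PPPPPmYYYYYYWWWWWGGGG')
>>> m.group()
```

'PPPPP'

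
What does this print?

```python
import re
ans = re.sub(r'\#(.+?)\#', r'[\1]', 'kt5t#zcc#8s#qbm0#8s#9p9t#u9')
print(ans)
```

Lazy quantifiers expand one character at a time until the remainder of the pattern can match.
The replacement refers to a captured group, so each match is rewritten using its own captured text.

kt5t[zcc]8s[qbm0]8s[9p9t]u9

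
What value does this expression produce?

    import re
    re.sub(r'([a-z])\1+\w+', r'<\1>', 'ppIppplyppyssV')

'<p>'

After group 1 captures some text, `\1` only succeeds where that same text appears again.
Matches: at [0:14] → 'ppIppplyppyssV'.
Each match is replaced using the text its own group 1 captured.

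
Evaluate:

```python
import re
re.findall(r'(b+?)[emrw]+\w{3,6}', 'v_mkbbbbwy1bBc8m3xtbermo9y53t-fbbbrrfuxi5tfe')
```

['bbbb', 'b', 'bbb']

Because there's exactly one group, `findall` drops the full match and keeps group 1 from each hit.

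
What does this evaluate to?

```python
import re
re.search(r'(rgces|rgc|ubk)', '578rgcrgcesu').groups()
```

`search` walks the string left to right and returns the first match it finds.
The match spans [3:6] → 'rgc'.
Captured: group 1 = 'rgc'.

('rgc',)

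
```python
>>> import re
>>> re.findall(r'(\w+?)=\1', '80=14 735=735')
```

`\1` has to match the exact text group 1 already captured.
One capturing group, so `findall` returns just the captured substring from the one match — 1 in all.

['735']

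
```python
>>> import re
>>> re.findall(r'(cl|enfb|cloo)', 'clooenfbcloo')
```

['cl', 'enfb', 'cl']

Branches in `(...|...)` are attempted left-to-right; the first branch that allows the whole pattern to succeed is taken.
Because there's exactly one group, `findall` drops the full match and keeps group 1 from each hit.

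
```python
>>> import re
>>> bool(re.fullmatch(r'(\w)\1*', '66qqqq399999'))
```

`\1` has to match the exact text group 1 already captured.
For `fullmatch`, every character of the input must be accounted for by the pattern.
Here there's no way to consume every character, so the call returns None, and `bool(None)` is False.

False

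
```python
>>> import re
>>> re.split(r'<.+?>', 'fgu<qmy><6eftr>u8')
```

['fgu', '', 'u8']

Lazy quantifiers expand one character at a time until the remainder of the pattern can match.
Splitting on the pattern gives 3 pieces.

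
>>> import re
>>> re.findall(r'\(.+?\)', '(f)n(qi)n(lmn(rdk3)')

Walking the string: at [0:3] → '(f)'; at [4:8] → '(qi)'; at [9:19] → '(lmn(rdk3)'.
No capturing groups, so `findall` returns the 3 full match strings.

['(f)', '(qi)', '(lmn(rdk3)']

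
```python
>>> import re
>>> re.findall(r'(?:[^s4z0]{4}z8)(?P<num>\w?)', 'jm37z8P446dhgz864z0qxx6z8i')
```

['P', '6', 'i']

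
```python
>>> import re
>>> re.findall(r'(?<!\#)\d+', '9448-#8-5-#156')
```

A negative assertion filters positions out without eating any characters.
Walking the string: at [0:4] → '9448'; at [8:9] → '5'; at [12:14] → '56'.
With no groups in the pattern, `findall` gives back each whole match — 3 here.

['9448', '5', '56']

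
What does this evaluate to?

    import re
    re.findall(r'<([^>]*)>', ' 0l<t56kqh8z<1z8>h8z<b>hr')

`findall` collects group 1 from each match (2 total).

['t56kqh8z<1z8', 'b']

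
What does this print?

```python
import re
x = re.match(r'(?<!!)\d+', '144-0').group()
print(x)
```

144

`re.match` won't scan ahead — the pattern has to work from the very first character.
The match spans [0:3] → '144'.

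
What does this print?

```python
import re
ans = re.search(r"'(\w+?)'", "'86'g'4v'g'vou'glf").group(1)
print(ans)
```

`re.search` scans for the first position where the pattern succeeds.
The match spans [0:4] → "'86'".
Captured: group 1 = '86'.

86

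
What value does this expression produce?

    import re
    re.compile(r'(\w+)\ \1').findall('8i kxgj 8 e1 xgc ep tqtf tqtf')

`\1` has to match the exact text group 1 already captured.
Walking the string: at [20:29] match 'tqtf tqtf', group 1 = 'tqtf'.
One capturing group, so `findall` returns just the captured substring from the one match — 1 in all.

['tqtf']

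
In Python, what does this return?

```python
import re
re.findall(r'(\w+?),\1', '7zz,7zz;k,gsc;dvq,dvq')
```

['7zz', 'dvq']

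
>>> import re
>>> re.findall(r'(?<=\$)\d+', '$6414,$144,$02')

['6414', '144', '02']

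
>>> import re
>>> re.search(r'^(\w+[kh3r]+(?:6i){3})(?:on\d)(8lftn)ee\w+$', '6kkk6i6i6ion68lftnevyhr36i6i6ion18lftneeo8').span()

(0, 42)

Pattern: anchored at the start of the string; then one or more of a word character, then one or more of one of [kh3r], then the literal '6i' repeated 3 times (captured); then the literal 'on', then a digit (non-capturing group); then the literal '8lf', then the literal 'tn' (captured); then the literal 'ee', then one or more of a word character; then anchored at the end.
Unlike `match`, `search` isn't anchored — it looks for the pattern anywhere in the string.
The match spans [0:42] → '6kkk6i6i6ion68lftnevyhr36i6i6ion18lftneeo8'.
Captured: group 1 = '6kkk6i6i6ion68lftnevyhr36i6i6i', group 2 = '8lftn'.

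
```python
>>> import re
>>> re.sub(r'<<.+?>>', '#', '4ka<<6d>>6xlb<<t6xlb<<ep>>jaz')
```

'4ka#6xlb#jaz'

`sub` substitutes '#' at each match site.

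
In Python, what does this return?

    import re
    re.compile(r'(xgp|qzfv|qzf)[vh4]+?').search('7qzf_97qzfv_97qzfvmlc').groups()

('qzf',)

The match spans [7:11] → 'qzfv'.
Captured: group 1 = 'qzf'.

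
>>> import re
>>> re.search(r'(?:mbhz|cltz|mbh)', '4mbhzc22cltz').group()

'mbhz'

The regex engine tests alternatives in the order written; an earlier branch that matches wins even if a later one would match more.
`re.search` scans for the first position where the pattern succeeds.
The match spans [1:5] → 'mbhz'.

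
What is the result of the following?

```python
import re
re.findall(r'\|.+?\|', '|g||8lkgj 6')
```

With the lazy modifier that quantifier settles for the fewest repetitions that let the rest of the pattern succeed (the atoms after it are unaffected and can still be greedy).
Walking the string: at [0:3] → '|g|'.
No capturing groups, so `findall` returns the 1 full match string.

['|g|']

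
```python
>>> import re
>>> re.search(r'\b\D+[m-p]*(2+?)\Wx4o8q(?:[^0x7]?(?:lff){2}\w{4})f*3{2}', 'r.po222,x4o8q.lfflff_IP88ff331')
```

None

Here nothing in the string fits, so the call returns None.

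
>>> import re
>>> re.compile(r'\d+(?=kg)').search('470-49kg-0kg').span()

The lookaround is zero-width — it requires the adjacent text to match without consuming it, so the asserted text isn't part of the match.
`search` walks the string left to right and returns the first match it finds.
The match spans [4:6] → '49'.

(4, 6)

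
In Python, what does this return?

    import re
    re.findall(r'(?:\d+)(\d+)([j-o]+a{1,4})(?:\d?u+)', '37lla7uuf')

[('7', 'lla')]

Pattern: one or more of a digit (non-capturing group); then one or more of a digit (captured); then one or more of a character in [j-o], then 1 to 4 of a literal 'a' (captured); then optionally a digit, then one or more of the literal 'u' (non-capturing group).
Matches: at [0:8] match '37lla7uu', groups = ('7', 'lla').
Multiple groups make `findall` return tuples — one 2-tuple for the one match.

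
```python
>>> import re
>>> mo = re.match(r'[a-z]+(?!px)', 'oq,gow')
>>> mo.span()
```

(0, 2)

The negative lookaround is zero-width — it rules out positions where the adjacent text would match, without consuming anything.
`match` is anchored at position 0; if the pattern doesn't fit there, it returns None.
The match spans [0:2] → 'oq'.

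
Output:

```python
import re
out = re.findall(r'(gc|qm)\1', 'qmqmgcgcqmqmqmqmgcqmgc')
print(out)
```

['qm', 'gc', 'qm', 'qm']

The backreference `\1` re-matches whatever the first group consumed, character for character.
With a single group, `findall` returns only what that group captured — 4 items.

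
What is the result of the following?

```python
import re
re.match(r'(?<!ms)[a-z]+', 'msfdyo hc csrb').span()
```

The negative lookaround is zero-width — it rules out positions where the adjacent text would match, without consuming anything.
`match` is anchored at position 0; if the pattern doesn't fit there, it returns None.
The match spans [0:6] → 'msfdyo'.

(0, 6)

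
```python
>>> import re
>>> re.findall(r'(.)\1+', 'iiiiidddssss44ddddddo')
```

['i', 'd', 's', '4', 'd']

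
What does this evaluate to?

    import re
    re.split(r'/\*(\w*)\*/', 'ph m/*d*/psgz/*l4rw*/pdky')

['ph m', 'd', 'psgz', 'l4rw', 'pdky']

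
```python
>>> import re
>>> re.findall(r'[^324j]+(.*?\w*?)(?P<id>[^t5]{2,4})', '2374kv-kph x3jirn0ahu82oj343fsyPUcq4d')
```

Lazy quantifiers expand one character at a time until the remainder of the pattern can match.
2 groups means each result is a tuple of 2 captured strings — 4 here.

[('', '4kv-'), ('', '3jir'), ('', '2oj3'), ('', '4d')]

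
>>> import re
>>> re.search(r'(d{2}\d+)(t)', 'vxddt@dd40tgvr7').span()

The pattern matches exactly 2 of a literal 'd', then one or more of a digit (captured); then a literal 't' (captured).
`search` walks the string left to right and returns the first match it finds.
The match spans [6:11] → 'dd40t'.
Captured: group 1 = 'dd40', group 2 = 't'.

(6, 11)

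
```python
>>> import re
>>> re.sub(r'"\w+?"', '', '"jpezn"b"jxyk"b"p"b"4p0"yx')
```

Matches: at [0:7] → '"jpezn"'; at [8:14] → '"jxyk"'; at [15:18] → '"p"'; at [19:24] → '"4p0"'.
Every occurrence is swapped for ''.

'bbbyx'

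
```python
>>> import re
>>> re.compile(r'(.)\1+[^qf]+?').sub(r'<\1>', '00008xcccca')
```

`\1` has to match the exact text group 1 already captured.
Matches: at [0:5] → '00008'; at [6:11] → 'cccca'.
`\1` in the replacement pulls in group 1's text for each match.

'<0>x<c>'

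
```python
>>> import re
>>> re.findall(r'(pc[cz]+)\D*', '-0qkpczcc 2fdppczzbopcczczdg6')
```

['pczcc', 'pczz']

The pattern matches the literal 'pc', then one or more of one of [cz] (captured); then zero or more of a non-digit.
Matches: at [4:10] match 'pczcc ', group 1 = 'pczcc'; at [14:28] match 'pczzbopcczczdg', group 1 = 'pczz'.
One capturing group, so `findall` returns just the captured substring from each match — 2 in all.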